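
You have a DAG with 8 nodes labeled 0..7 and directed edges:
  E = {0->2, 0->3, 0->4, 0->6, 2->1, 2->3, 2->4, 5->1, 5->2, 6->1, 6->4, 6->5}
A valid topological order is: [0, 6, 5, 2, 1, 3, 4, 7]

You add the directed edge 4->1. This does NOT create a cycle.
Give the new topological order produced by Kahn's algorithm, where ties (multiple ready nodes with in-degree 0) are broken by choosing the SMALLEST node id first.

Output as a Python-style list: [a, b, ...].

Answer: [0, 6, 5, 2, 3, 4, 1, 7]

Derivation:
Old toposort: [0, 6, 5, 2, 1, 3, 4, 7]
Added edge: 4->1
Position of 4 (6) > position of 1 (4). Must reorder: 4 must now come before 1.
Run Kahn's algorithm (break ties by smallest node id):
  initial in-degrees: [0, 4, 2, 2, 3, 1, 1, 0]
  ready (indeg=0): [0, 7]
  pop 0: indeg[2]->1; indeg[3]->1; indeg[4]->2; indeg[6]->0 | ready=[6, 7] | order so far=[0]
  pop 6: indeg[1]->3; indeg[4]->1; indeg[5]->0 | ready=[5, 7] | order so far=[0, 6]
  pop 5: indeg[1]->2; indeg[2]->0 | ready=[2, 7] | order so far=[0, 6, 5]
  pop 2: indeg[1]->1; indeg[3]->0; indeg[4]->0 | ready=[3, 4, 7] | order so far=[0, 6, 5, 2]
  pop 3: no out-edges | ready=[4, 7] | order so far=[0, 6, 5, 2, 3]
  pop 4: indeg[1]->0 | ready=[1, 7] | order so far=[0, 6, 5, 2, 3, 4]
  pop 1: no out-edges | ready=[7] | order so far=[0, 6, 5, 2, 3, 4, 1]
  pop 7: no out-edges | ready=[] | order so far=[0, 6, 5, 2, 3, 4, 1, 7]
  Result: [0, 6, 5, 2, 3, 4, 1, 7]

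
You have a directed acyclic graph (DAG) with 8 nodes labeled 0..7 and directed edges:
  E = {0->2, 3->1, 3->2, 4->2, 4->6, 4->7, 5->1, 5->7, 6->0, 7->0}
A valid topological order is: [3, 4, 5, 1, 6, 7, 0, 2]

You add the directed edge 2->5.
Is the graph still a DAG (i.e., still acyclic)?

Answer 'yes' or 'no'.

Given toposort: [3, 4, 5, 1, 6, 7, 0, 2]
Position of 2: index 7; position of 5: index 2
New edge 2->5: backward (u after v in old order)
Backward edge: old toposort is now invalid. Check if this creates a cycle.
Does 5 already reach 2? Reachable from 5: [0, 1, 2, 5, 7]. YES -> cycle!
Still a DAG? no

Answer: no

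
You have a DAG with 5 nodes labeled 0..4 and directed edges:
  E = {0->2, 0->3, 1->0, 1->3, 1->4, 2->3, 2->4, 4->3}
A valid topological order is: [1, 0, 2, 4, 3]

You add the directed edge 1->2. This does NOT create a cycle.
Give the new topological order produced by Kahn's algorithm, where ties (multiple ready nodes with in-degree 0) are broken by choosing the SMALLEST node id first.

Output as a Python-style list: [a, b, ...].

Old toposort: [1, 0, 2, 4, 3]
Added edge: 1->2
Position of 1 (0) < position of 2 (2). Old order still valid.
Run Kahn's algorithm (break ties by smallest node id):
  initial in-degrees: [1, 0, 2, 4, 2]
  ready (indeg=0): [1]
  pop 1: indeg[0]->0; indeg[2]->1; indeg[3]->3; indeg[4]->1 | ready=[0] | order so far=[1]
  pop 0: indeg[2]->0; indeg[3]->2 | ready=[2] | order so far=[1, 0]
  pop 2: indeg[3]->1; indeg[4]->0 | ready=[4] | order so far=[1, 0, 2]
  pop 4: indeg[3]->0 | ready=[3] | order so far=[1, 0, 2, 4]
  pop 3: no out-edges | ready=[] | order so far=[1, 0, 2, 4, 3]
  Result: [1, 0, 2, 4, 3]

Answer: [1, 0, 2, 4, 3]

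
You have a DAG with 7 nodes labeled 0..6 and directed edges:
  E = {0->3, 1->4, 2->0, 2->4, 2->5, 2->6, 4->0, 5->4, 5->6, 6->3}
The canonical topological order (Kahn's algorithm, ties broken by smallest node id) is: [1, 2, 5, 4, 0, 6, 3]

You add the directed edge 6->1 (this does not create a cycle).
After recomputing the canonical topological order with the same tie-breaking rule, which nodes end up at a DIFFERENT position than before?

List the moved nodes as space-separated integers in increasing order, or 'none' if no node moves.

Answer: 0 1 2 4 5 6

Derivation:
Old toposort: [1, 2, 5, 4, 0, 6, 3]
Added edge 6->1
Recompute Kahn (smallest-id tiebreak):
  initial in-degrees: [2, 1, 0, 2, 3, 1, 2]
  ready (indeg=0): [2]
  pop 2: indeg[0]->1; indeg[4]->2; indeg[5]->0; indeg[6]->1 | ready=[5] | order so far=[2]
  pop 5: indeg[4]->1; indeg[6]->0 | ready=[6] | order so far=[2, 5]
  pop 6: indeg[1]->0; indeg[3]->1 | ready=[1] | order so far=[2, 5, 6]
  pop 1: indeg[4]->0 | ready=[4] | order so far=[2, 5, 6, 1]
  pop 4: indeg[0]->0 | ready=[0] | order so far=[2, 5, 6, 1, 4]
  pop 0: indeg[3]->0 | ready=[3] | order so far=[2, 5, 6, 1, 4, 0]
  pop 3: no out-edges | ready=[] | order so far=[2, 5, 6, 1, 4, 0, 3]
New canonical toposort: [2, 5, 6, 1, 4, 0, 3]
Compare positions:
  Node 0: index 4 -> 5 (moved)
  Node 1: index 0 -> 3 (moved)
  Node 2: index 1 -> 0 (moved)
  Node 3: index 6 -> 6 (same)
  Node 4: index 3 -> 4 (moved)
  Node 5: index 2 -> 1 (moved)
  Node 6: index 5 -> 2 (moved)
Nodes that changed position: 0 1 2 4 5 6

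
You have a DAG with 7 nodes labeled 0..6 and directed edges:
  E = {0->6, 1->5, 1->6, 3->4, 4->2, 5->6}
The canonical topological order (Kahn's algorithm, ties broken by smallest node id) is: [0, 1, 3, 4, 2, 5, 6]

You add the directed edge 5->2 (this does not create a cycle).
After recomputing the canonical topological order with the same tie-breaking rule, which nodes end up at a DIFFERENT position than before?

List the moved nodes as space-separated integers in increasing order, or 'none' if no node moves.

Answer: 2 5

Derivation:
Old toposort: [0, 1, 3, 4, 2, 5, 6]
Added edge 5->2
Recompute Kahn (smallest-id tiebreak):
  initial in-degrees: [0, 0, 2, 0, 1, 1, 3]
  ready (indeg=0): [0, 1, 3]
  pop 0: indeg[6]->2 | ready=[1, 3] | order so far=[0]
  pop 1: indeg[5]->0; indeg[6]->1 | ready=[3, 5] | order so far=[0, 1]
  pop 3: indeg[4]->0 | ready=[4, 5] | order so far=[0, 1, 3]
  pop 4: indeg[2]->1 | ready=[5] | order so far=[0, 1, 3, 4]
  pop 5: indeg[2]->0; indeg[6]->0 | ready=[2, 6] | order so far=[0, 1, 3, 4, 5]
  pop 2: no out-edges | ready=[6] | order so far=[0, 1, 3, 4, 5, 2]
  pop 6: no out-edges | ready=[] | order so far=[0, 1, 3, 4, 5, 2, 6]
New canonical toposort: [0, 1, 3, 4, 5, 2, 6]
Compare positions:
  Node 0: index 0 -> 0 (same)
  Node 1: index 1 -> 1 (same)
  Node 2: index 4 -> 5 (moved)
  Node 3: index 2 -> 2 (same)
  Node 4: index 3 -> 3 (same)
  Node 5: index 5 -> 4 (moved)
  Node 6: index 6 -> 6 (same)
Nodes that changed position: 2 5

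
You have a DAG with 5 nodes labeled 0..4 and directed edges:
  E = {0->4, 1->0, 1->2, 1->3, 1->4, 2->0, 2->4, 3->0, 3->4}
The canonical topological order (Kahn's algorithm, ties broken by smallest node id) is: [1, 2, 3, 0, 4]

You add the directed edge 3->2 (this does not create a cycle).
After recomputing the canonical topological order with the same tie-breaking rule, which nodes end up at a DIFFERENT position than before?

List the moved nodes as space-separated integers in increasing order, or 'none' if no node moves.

Old toposort: [1, 2, 3, 0, 4]
Added edge 3->2
Recompute Kahn (smallest-id tiebreak):
  initial in-degrees: [3, 0, 2, 1, 4]
  ready (indeg=0): [1]
  pop 1: indeg[0]->2; indeg[2]->1; indeg[3]->0; indeg[4]->3 | ready=[3] | order so far=[1]
  pop 3: indeg[0]->1; indeg[2]->0; indeg[4]->2 | ready=[2] | order so far=[1, 3]
  pop 2: indeg[0]->0; indeg[4]->1 | ready=[0] | order so far=[1, 3, 2]
  pop 0: indeg[4]->0 | ready=[4] | order so far=[1, 3, 2, 0]
  pop 4: no out-edges | ready=[] | order so far=[1, 3, 2, 0, 4]
New canonical toposort: [1, 3, 2, 0, 4]
Compare positions:
  Node 0: index 3 -> 3 (same)
  Node 1: index 0 -> 0 (same)
  Node 2: index 1 -> 2 (moved)
  Node 3: index 2 -> 1 (moved)
  Node 4: index 4 -> 4 (same)
Nodes that changed position: 2 3

Answer: 2 3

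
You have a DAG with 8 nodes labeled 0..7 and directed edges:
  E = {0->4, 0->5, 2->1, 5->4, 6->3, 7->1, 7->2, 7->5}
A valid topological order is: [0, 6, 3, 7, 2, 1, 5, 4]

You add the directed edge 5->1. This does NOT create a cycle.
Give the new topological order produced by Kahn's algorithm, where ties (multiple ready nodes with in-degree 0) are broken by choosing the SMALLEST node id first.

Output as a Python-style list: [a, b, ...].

Answer: [0, 6, 3, 7, 2, 5, 1, 4]

Derivation:
Old toposort: [0, 6, 3, 7, 2, 1, 5, 4]
Added edge: 5->1
Position of 5 (6) > position of 1 (5). Must reorder: 5 must now come before 1.
Run Kahn's algorithm (break ties by smallest node id):
  initial in-degrees: [0, 3, 1, 1, 2, 2, 0, 0]
  ready (indeg=0): [0, 6, 7]
  pop 0: indeg[4]->1; indeg[5]->1 | ready=[6, 7] | order so far=[0]
  pop 6: indeg[3]->0 | ready=[3, 7] | order so far=[0, 6]
  pop 3: no out-edges | ready=[7] | order so far=[0, 6, 3]
  pop 7: indeg[1]->2; indeg[2]->0; indeg[5]->0 | ready=[2, 5] | order so far=[0, 6, 3, 7]
  pop 2: indeg[1]->1 | ready=[5] | order so far=[0, 6, 3, 7, 2]
  pop 5: indeg[1]->0; indeg[4]->0 | ready=[1, 4] | order so far=[0, 6, 3, 7, 2, 5]
  pop 1: no out-edges | ready=[4] | order so far=[0, 6, 3, 7, 2, 5, 1]
  pop 4: no out-edges | ready=[] | order so far=[0, 6, 3, 7, 2, 5, 1, 4]
  Result: [0, 6, 3, 7, 2, 5, 1, 4]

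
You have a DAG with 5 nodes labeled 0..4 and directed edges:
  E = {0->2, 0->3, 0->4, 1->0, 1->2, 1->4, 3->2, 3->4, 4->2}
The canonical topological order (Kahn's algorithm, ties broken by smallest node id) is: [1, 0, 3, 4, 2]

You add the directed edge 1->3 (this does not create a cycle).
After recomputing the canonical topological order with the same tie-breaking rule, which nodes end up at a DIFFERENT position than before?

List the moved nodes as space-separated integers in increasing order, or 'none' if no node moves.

Old toposort: [1, 0, 3, 4, 2]
Added edge 1->3
Recompute Kahn (smallest-id tiebreak):
  initial in-degrees: [1, 0, 4, 2, 3]
  ready (indeg=0): [1]
  pop 1: indeg[0]->0; indeg[2]->3; indeg[3]->1; indeg[4]->2 | ready=[0] | order so far=[1]
  pop 0: indeg[2]->2; indeg[3]->0; indeg[4]->1 | ready=[3] | order so far=[1, 0]
  pop 3: indeg[2]->1; indeg[4]->0 | ready=[4] | order so far=[1, 0, 3]
  pop 4: indeg[2]->0 | ready=[2] | order so far=[1, 0, 3, 4]
  pop 2: no out-edges | ready=[] | order so far=[1, 0, 3, 4, 2]
New canonical toposort: [1, 0, 3, 4, 2]
Compare positions:
  Node 0: index 1 -> 1 (same)
  Node 1: index 0 -> 0 (same)
  Node 2: index 4 -> 4 (same)
  Node 3: index 2 -> 2 (same)
  Node 4: index 3 -> 3 (same)
Nodes that changed position: none

Answer: none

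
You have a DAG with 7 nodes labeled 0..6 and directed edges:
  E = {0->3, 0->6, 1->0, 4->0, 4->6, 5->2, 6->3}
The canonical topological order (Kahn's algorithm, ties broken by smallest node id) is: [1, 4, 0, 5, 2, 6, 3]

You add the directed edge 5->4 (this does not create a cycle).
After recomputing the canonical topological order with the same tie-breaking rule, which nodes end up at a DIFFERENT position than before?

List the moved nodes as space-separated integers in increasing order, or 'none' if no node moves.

Answer: 0 2 4 5

Derivation:
Old toposort: [1, 4, 0, 5, 2, 6, 3]
Added edge 5->4
Recompute Kahn (smallest-id tiebreak):
  initial in-degrees: [2, 0, 1, 2, 1, 0, 2]
  ready (indeg=0): [1, 5]
  pop 1: indeg[0]->1 | ready=[5] | order so far=[1]
  pop 5: indeg[2]->0; indeg[4]->0 | ready=[2, 4] | order so far=[1, 5]
  pop 2: no out-edges | ready=[4] | order so far=[1, 5, 2]
  pop 4: indeg[0]->0; indeg[6]->1 | ready=[0] | order so far=[1, 5, 2, 4]
  pop 0: indeg[3]->1; indeg[6]->0 | ready=[6] | order so far=[1, 5, 2, 4, 0]
  pop 6: indeg[3]->0 | ready=[3] | order so far=[1, 5, 2, 4, 0, 6]
  pop 3: no out-edges | ready=[] | order so far=[1, 5, 2, 4, 0, 6, 3]
New canonical toposort: [1, 5, 2, 4, 0, 6, 3]
Compare positions:
  Node 0: index 2 -> 4 (moved)
  Node 1: index 0 -> 0 (same)
  Node 2: index 4 -> 2 (moved)
  Node 3: index 6 -> 6 (same)
  Node 4: index 1 -> 3 (moved)
  Node 5: index 3 -> 1 (moved)
  Node 6: index 5 -> 5 (same)
Nodes that changed position: 0 2 4 5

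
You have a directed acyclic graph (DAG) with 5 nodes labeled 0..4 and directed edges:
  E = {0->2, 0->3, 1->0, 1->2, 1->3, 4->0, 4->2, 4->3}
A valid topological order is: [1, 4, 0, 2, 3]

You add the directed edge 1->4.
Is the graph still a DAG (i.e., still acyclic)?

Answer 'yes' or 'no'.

Given toposort: [1, 4, 0, 2, 3]
Position of 1: index 0; position of 4: index 1
New edge 1->4: forward
Forward edge: respects the existing order. Still a DAG, same toposort still valid.
Still a DAG? yes

Answer: yes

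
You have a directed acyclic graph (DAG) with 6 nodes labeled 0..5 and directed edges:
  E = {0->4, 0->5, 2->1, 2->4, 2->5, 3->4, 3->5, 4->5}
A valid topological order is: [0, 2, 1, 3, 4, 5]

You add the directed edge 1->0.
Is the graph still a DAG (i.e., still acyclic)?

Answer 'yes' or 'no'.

Given toposort: [0, 2, 1, 3, 4, 5]
Position of 1: index 2; position of 0: index 0
New edge 1->0: backward (u after v in old order)
Backward edge: old toposort is now invalid. Check if this creates a cycle.
Does 0 already reach 1? Reachable from 0: [0, 4, 5]. NO -> still a DAG (reorder needed).
Still a DAG? yes

Answer: yes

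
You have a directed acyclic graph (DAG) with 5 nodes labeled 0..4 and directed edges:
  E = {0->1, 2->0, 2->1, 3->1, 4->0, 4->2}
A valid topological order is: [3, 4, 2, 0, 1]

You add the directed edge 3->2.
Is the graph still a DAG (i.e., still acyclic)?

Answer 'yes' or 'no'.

Answer: yes

Derivation:
Given toposort: [3, 4, 2, 0, 1]
Position of 3: index 0; position of 2: index 2
New edge 3->2: forward
Forward edge: respects the existing order. Still a DAG, same toposort still valid.
Still a DAG? yes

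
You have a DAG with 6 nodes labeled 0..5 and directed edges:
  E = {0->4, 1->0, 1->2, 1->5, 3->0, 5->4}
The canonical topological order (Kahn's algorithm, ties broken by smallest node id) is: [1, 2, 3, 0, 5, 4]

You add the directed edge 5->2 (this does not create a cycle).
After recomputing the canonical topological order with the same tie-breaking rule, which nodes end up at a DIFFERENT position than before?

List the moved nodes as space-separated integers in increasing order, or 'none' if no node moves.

Answer: 0 2 3 5

Derivation:
Old toposort: [1, 2, 3, 0, 5, 4]
Added edge 5->2
Recompute Kahn (smallest-id tiebreak):
  initial in-degrees: [2, 0, 2, 0, 2, 1]
  ready (indeg=0): [1, 3]
  pop 1: indeg[0]->1; indeg[2]->1; indeg[5]->0 | ready=[3, 5] | order so far=[1]
  pop 3: indeg[0]->0 | ready=[0, 5] | order so far=[1, 3]
  pop 0: indeg[4]->1 | ready=[5] | order so far=[1, 3, 0]
  pop 5: indeg[2]->0; indeg[4]->0 | ready=[2, 4] | order so far=[1, 3, 0, 5]
  pop 2: no out-edges | ready=[4] | order so far=[1, 3, 0, 5, 2]
  pop 4: no out-edges | ready=[] | order so far=[1, 3, 0, 5, 2, 4]
New canonical toposort: [1, 3, 0, 5, 2, 4]
Compare positions:
  Node 0: index 3 -> 2 (moved)
  Node 1: index 0 -> 0 (same)
  Node 2: index 1 -> 4 (moved)
  Node 3: index 2 -> 1 (moved)
  Node 4: index 5 -> 5 (same)
  Node 5: index 4 -> 3 (moved)
Nodes that changed position: 0 2 3 5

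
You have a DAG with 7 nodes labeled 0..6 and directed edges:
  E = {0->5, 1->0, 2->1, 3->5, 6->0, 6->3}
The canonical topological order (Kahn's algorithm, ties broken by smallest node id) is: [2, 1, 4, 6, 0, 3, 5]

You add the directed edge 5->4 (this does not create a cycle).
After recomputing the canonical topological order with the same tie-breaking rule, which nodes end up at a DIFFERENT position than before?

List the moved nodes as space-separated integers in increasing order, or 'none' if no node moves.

Answer: 0 3 4 5 6

Derivation:
Old toposort: [2, 1, 4, 6, 0, 3, 5]
Added edge 5->4
Recompute Kahn (smallest-id tiebreak):
  initial in-degrees: [2, 1, 0, 1, 1, 2, 0]
  ready (indeg=0): [2, 6]
  pop 2: indeg[1]->0 | ready=[1, 6] | order so far=[2]
  pop 1: indeg[0]->1 | ready=[6] | order so far=[2, 1]
  pop 6: indeg[0]->0; indeg[3]->0 | ready=[0, 3] | order so far=[2, 1, 6]
  pop 0: indeg[5]->1 | ready=[3] | order so far=[2, 1, 6, 0]
  pop 3: indeg[5]->0 | ready=[5] | order so far=[2, 1, 6, 0, 3]
  pop 5: indeg[4]->0 | ready=[4] | order so far=[2, 1, 6, 0, 3, 5]
  pop 4: no out-edges | ready=[] | order so far=[2, 1, 6, 0, 3, 5, 4]
New canonical toposort: [2, 1, 6, 0, 3, 5, 4]
Compare positions:
  Node 0: index 4 -> 3 (moved)
  Node 1: index 1 -> 1 (same)
  Node 2: index 0 -> 0 (same)
  Node 3: index 5 -> 4 (moved)
  Node 4: index 2 -> 6 (moved)
  Node 5: index 6 -> 5 (moved)
  Node 6: index 3 -> 2 (moved)
Nodes that changed position: 0 3 4 5 6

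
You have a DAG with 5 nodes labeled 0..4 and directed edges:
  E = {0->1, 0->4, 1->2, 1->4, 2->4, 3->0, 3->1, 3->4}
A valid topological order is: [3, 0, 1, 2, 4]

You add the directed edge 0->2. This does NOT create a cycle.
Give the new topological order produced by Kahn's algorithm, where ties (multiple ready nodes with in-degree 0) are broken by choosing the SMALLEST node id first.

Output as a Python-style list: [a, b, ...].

Answer: [3, 0, 1, 2, 4]

Derivation:
Old toposort: [3, 0, 1, 2, 4]
Added edge: 0->2
Position of 0 (1) < position of 2 (3). Old order still valid.
Run Kahn's algorithm (break ties by smallest node id):
  initial in-degrees: [1, 2, 2, 0, 4]
  ready (indeg=0): [3]
  pop 3: indeg[0]->0; indeg[1]->1; indeg[4]->3 | ready=[0] | order so far=[3]
  pop 0: indeg[1]->0; indeg[2]->1; indeg[4]->2 | ready=[1] | order so far=[3, 0]
  pop 1: indeg[2]->0; indeg[4]->1 | ready=[2] | order so far=[3, 0, 1]
  pop 2: indeg[4]->0 | ready=[4] | order so far=[3, 0, 1, 2]
  pop 4: no out-edges | ready=[] | order so far=[3, 0, 1, 2, 4]
  Result: [3, 0, 1, 2, 4]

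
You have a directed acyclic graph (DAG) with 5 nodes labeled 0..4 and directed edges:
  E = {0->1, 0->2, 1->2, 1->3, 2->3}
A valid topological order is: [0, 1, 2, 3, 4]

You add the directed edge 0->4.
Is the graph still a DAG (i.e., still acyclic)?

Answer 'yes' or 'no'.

Given toposort: [0, 1, 2, 3, 4]
Position of 0: index 0; position of 4: index 4
New edge 0->4: forward
Forward edge: respects the existing order. Still a DAG, same toposort still valid.
Still a DAG? yes

Answer: yes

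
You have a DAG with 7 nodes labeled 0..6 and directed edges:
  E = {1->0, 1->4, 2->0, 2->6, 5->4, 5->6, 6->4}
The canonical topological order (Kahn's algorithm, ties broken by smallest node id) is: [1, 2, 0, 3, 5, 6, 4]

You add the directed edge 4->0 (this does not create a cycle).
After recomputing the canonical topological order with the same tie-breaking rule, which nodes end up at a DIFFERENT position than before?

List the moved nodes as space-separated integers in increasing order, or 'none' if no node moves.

Old toposort: [1, 2, 0, 3, 5, 6, 4]
Added edge 4->0
Recompute Kahn (smallest-id tiebreak):
  initial in-degrees: [3, 0, 0, 0, 3, 0, 2]
  ready (indeg=0): [1, 2, 3, 5]
  pop 1: indeg[0]->2; indeg[4]->2 | ready=[2, 3, 5] | order so far=[1]
  pop 2: indeg[0]->1; indeg[6]->1 | ready=[3, 5] | order so far=[1, 2]
  pop 3: no out-edges | ready=[5] | order so far=[1, 2, 3]
  pop 5: indeg[4]->1; indeg[6]->0 | ready=[6] | order so far=[1, 2, 3, 5]
  pop 6: indeg[4]->0 | ready=[4] | order so far=[1, 2, 3, 5, 6]
  pop 4: indeg[0]->0 | ready=[0] | order so far=[1, 2, 3, 5, 6, 4]
  pop 0: no out-edges | ready=[] | order so far=[1, 2, 3, 5, 6, 4, 0]
New canonical toposort: [1, 2, 3, 5, 6, 4, 0]
Compare positions:
  Node 0: index 2 -> 6 (moved)
  Node 1: index 0 -> 0 (same)
  Node 2: index 1 -> 1 (same)
  Node 3: index 3 -> 2 (moved)
  Node 4: index 6 -> 5 (moved)
  Node 5: index 4 -> 3 (moved)
  Node 6: index 5 -> 4 (moved)
Nodes that changed position: 0 3 4 5 6

Answer: 0 3 4 5 6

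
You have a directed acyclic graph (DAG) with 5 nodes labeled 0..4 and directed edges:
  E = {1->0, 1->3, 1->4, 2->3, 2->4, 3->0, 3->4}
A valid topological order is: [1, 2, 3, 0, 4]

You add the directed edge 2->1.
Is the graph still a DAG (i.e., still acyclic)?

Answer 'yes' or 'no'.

Answer: yes

Derivation:
Given toposort: [1, 2, 3, 0, 4]
Position of 2: index 1; position of 1: index 0
New edge 2->1: backward (u after v in old order)
Backward edge: old toposort is now invalid. Check if this creates a cycle.
Does 1 already reach 2? Reachable from 1: [0, 1, 3, 4]. NO -> still a DAG (reorder needed).
Still a DAG? yes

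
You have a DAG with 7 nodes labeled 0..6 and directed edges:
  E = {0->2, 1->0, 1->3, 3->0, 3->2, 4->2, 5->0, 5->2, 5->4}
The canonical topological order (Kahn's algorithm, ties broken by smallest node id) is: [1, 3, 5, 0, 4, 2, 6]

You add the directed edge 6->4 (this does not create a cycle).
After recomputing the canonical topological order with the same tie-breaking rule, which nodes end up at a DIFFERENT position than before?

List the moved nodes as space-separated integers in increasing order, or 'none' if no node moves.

Old toposort: [1, 3, 5, 0, 4, 2, 6]
Added edge 6->4
Recompute Kahn (smallest-id tiebreak):
  initial in-degrees: [3, 0, 4, 1, 2, 0, 0]
  ready (indeg=0): [1, 5, 6]
  pop 1: indeg[0]->2; indeg[3]->0 | ready=[3, 5, 6] | order so far=[1]
  pop 3: indeg[0]->1; indeg[2]->3 | ready=[5, 6] | order so far=[1, 3]
  pop 5: indeg[0]->0; indeg[2]->2; indeg[4]->1 | ready=[0, 6] | order so far=[1, 3, 5]
  pop 0: indeg[2]->1 | ready=[6] | order so far=[1, 3, 5, 0]
  pop 6: indeg[4]->0 | ready=[4] | order so far=[1, 3, 5, 0, 6]
  pop 4: indeg[2]->0 | ready=[2] | order so far=[1, 3, 5, 0, 6, 4]
  pop 2: no out-edges | ready=[] | order so far=[1, 3, 5, 0, 6, 4, 2]
New canonical toposort: [1, 3, 5, 0, 6, 4, 2]
Compare positions:
  Node 0: index 3 -> 3 (same)
  Node 1: index 0 -> 0 (same)
  Node 2: index 5 -> 6 (moved)
  Node 3: index 1 -> 1 (same)
  Node 4: index 4 -> 5 (moved)
  Node 5: index 2 -> 2 (same)
  Node 6: index 6 -> 4 (moved)
Nodes that changed position: 2 4 6

Answer: 2 4 6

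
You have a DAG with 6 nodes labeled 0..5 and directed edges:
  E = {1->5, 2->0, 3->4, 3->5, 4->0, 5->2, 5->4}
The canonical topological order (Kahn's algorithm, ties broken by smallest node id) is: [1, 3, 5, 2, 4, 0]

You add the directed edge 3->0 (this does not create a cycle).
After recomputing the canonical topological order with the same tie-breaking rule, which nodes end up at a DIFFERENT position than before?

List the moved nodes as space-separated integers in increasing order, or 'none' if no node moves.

Old toposort: [1, 3, 5, 2, 4, 0]
Added edge 3->0
Recompute Kahn (smallest-id tiebreak):
  initial in-degrees: [3, 0, 1, 0, 2, 2]
  ready (indeg=0): [1, 3]
  pop 1: indeg[5]->1 | ready=[3] | order so far=[1]
  pop 3: indeg[0]->2; indeg[4]->1; indeg[5]->0 | ready=[5] | order so far=[1, 3]
  pop 5: indeg[2]->0; indeg[4]->0 | ready=[2, 4] | order so far=[1, 3, 5]
  pop 2: indeg[0]->1 | ready=[4] | order so far=[1, 3, 5, 2]
  pop 4: indeg[0]->0 | ready=[0] | order so far=[1, 3, 5, 2, 4]
  pop 0: no out-edges | ready=[] | order so far=[1, 3, 5, 2, 4, 0]
New canonical toposort: [1, 3, 5, 2, 4, 0]
Compare positions:
  Node 0: index 5 -> 5 (same)
  Node 1: index 0 -> 0 (same)
  Node 2: index 3 -> 3 (same)
  Node 3: index 1 -> 1 (same)
  Node 4: index 4 -> 4 (same)
  Node 5: index 2 -> 2 (same)
Nodes that changed position: none

Answer: none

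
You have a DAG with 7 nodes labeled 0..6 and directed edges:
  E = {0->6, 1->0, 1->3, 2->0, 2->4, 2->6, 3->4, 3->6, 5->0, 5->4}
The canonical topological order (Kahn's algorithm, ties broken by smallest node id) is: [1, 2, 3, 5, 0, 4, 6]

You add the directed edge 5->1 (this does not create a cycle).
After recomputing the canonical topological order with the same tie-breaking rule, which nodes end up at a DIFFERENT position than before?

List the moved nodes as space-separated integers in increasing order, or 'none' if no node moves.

Answer: 0 1 2 3 5

Derivation:
Old toposort: [1, 2, 3, 5, 0, 4, 6]
Added edge 5->1
Recompute Kahn (smallest-id tiebreak):
  initial in-degrees: [3, 1, 0, 1, 3, 0, 3]
  ready (indeg=0): [2, 5]
  pop 2: indeg[0]->2; indeg[4]->2; indeg[6]->2 | ready=[5] | order so far=[2]
  pop 5: indeg[0]->1; indeg[1]->0; indeg[4]->1 | ready=[1] | order so far=[2, 5]
  pop 1: indeg[0]->0; indeg[3]->0 | ready=[0, 3] | order so far=[2, 5, 1]
  pop 0: indeg[6]->1 | ready=[3] | order so far=[2, 5, 1, 0]
  pop 3: indeg[4]->0; indeg[6]->0 | ready=[4, 6] | order so far=[2, 5, 1, 0, 3]
  pop 4: no out-edges | ready=[6] | order so far=[2, 5, 1, 0, 3, 4]
  pop 6: no out-edges | ready=[] | order so far=[2, 5, 1, 0, 3, 4, 6]
New canonical toposort: [2, 5, 1, 0, 3, 4, 6]
Compare positions:
  Node 0: index 4 -> 3 (moved)
  Node 1: index 0 -> 2 (moved)
  Node 2: index 1 -> 0 (moved)
  Node 3: index 2 -> 4 (moved)
  Node 4: index 5 -> 5 (same)
  Node 5: index 3 -> 1 (moved)
  Node 6: index 6 -> 6 (same)
Nodes that changed position: 0 1 2 3 5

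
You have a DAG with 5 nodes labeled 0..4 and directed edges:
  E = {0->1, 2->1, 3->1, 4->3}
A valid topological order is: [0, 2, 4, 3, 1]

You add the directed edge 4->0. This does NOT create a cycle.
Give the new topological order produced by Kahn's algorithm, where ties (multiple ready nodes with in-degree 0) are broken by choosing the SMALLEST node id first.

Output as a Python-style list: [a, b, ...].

Old toposort: [0, 2, 4, 3, 1]
Added edge: 4->0
Position of 4 (2) > position of 0 (0). Must reorder: 4 must now come before 0.
Run Kahn's algorithm (break ties by smallest node id):
  initial in-degrees: [1, 3, 0, 1, 0]
  ready (indeg=0): [2, 4]
  pop 2: indeg[1]->2 | ready=[4] | order so far=[2]
  pop 4: indeg[0]->0; indeg[3]->0 | ready=[0, 3] | order so far=[2, 4]
  pop 0: indeg[1]->1 | ready=[3] | order so far=[2, 4, 0]
  pop 3: indeg[1]->0 | ready=[1] | order so far=[2, 4, 0, 3]
  pop 1: no out-edges | ready=[] | order so far=[2, 4, 0, 3, 1]
  Result: [2, 4, 0, 3, 1]

Answer: [2, 4, 0, 3, 1]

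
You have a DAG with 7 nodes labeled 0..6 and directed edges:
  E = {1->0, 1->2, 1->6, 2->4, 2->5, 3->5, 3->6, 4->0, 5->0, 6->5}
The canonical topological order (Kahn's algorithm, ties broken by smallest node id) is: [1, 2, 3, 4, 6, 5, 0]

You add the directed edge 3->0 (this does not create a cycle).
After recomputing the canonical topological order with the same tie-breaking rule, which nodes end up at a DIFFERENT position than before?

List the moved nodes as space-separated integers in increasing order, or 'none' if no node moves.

Answer: none

Derivation:
Old toposort: [1, 2, 3, 4, 6, 5, 0]
Added edge 3->0
Recompute Kahn (smallest-id tiebreak):
  initial in-degrees: [4, 0, 1, 0, 1, 3, 2]
  ready (indeg=0): [1, 3]
  pop 1: indeg[0]->3; indeg[2]->0; indeg[6]->1 | ready=[2, 3] | order so far=[1]
  pop 2: indeg[4]->0; indeg[5]->2 | ready=[3, 4] | order so far=[1, 2]
  pop 3: indeg[0]->2; indeg[5]->1; indeg[6]->0 | ready=[4, 6] | order so far=[1, 2, 3]
  pop 4: indeg[0]->1 | ready=[6] | order so far=[1, 2, 3, 4]
  pop 6: indeg[5]->0 | ready=[5] | order so far=[1, 2, 3, 4, 6]
  pop 5: indeg[0]->0 | ready=[0] | order so far=[1, 2, 3, 4, 6, 5]
  pop 0: no out-edges | ready=[] | order so far=[1, 2, 3, 4, 6, 5, 0]
New canonical toposort: [1, 2, 3, 4, 6, 5, 0]
Compare positions:
  Node 0: index 6 -> 6 (same)
  Node 1: index 0 -> 0 (same)
  Node 2: index 1 -> 1 (same)
  Node 3: index 2 -> 2 (same)
  Node 4: index 3 -> 3 (same)
  Node 5: index 5 -> 5 (same)
  Node 6: index 4 -> 4 (same)
Nodes that changed position: none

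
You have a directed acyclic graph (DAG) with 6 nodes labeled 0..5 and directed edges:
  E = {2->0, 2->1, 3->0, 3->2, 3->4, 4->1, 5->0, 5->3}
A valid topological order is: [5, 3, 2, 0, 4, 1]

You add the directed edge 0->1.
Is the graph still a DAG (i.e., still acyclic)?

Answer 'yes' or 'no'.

Answer: yes

Derivation:
Given toposort: [5, 3, 2, 0, 4, 1]
Position of 0: index 3; position of 1: index 5
New edge 0->1: forward
Forward edge: respects the existing order. Still a DAG, same toposort still valid.
Still a DAG? yes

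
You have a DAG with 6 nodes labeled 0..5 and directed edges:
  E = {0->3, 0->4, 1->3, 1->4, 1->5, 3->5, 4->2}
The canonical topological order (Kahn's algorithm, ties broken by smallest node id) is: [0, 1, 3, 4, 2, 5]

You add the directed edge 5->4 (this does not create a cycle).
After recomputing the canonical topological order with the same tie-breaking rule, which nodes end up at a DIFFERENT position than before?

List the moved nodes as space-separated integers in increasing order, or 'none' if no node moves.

Answer: 2 4 5

Derivation:
Old toposort: [0, 1, 3, 4, 2, 5]
Added edge 5->4
Recompute Kahn (smallest-id tiebreak):
  initial in-degrees: [0, 0, 1, 2, 3, 2]
  ready (indeg=0): [0, 1]
  pop 0: indeg[3]->1; indeg[4]->2 | ready=[1] | order so far=[0]
  pop 1: indeg[3]->0; indeg[4]->1; indeg[5]->1 | ready=[3] | order so far=[0, 1]
  pop 3: indeg[5]->0 | ready=[5] | order so far=[0, 1, 3]
  pop 5: indeg[4]->0 | ready=[4] | order so far=[0, 1, 3, 5]
  pop 4: indeg[2]->0 | ready=[2] | order so far=[0, 1, 3, 5, 4]
  pop 2: no out-edges | ready=[] | order so far=[0, 1, 3, 5, 4, 2]
New canonical toposort: [0, 1, 3, 5, 4, 2]
Compare positions:
  Node 0: index 0 -> 0 (same)
  Node 1: index 1 -> 1 (same)
  Node 2: index 4 -> 5 (moved)
  Node 3: index 2 -> 2 (same)
  Node 4: index 3 -> 4 (moved)
  Node 5: index 5 -> 3 (moved)
Nodes that changed position: 2 4 5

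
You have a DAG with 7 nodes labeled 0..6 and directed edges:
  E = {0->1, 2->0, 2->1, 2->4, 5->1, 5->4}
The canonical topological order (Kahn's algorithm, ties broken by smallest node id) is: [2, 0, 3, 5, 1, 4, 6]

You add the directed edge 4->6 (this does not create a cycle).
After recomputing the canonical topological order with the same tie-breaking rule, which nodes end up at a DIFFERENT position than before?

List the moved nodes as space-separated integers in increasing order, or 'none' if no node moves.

Old toposort: [2, 0, 3, 5, 1, 4, 6]
Added edge 4->6
Recompute Kahn (smallest-id tiebreak):
  initial in-degrees: [1, 3, 0, 0, 2, 0, 1]
  ready (indeg=0): [2, 3, 5]
  pop 2: indeg[0]->0; indeg[1]->2; indeg[4]->1 | ready=[0, 3, 5] | order so far=[2]
  pop 0: indeg[1]->1 | ready=[3, 5] | order so far=[2, 0]
  pop 3: no out-edges | ready=[5] | order so far=[2, 0, 3]
  pop 5: indeg[1]->0; indeg[4]->0 | ready=[1, 4] | order so far=[2, 0, 3, 5]
  pop 1: no out-edges | ready=[4] | order so far=[2, 0, 3, 5, 1]
  pop 4: indeg[6]->0 | ready=[6] | order so far=[2, 0, 3, 5, 1, 4]
  pop 6: no out-edges | ready=[] | order so far=[2, 0, 3, 5, 1, 4, 6]
New canonical toposort: [2, 0, 3, 5, 1, 4, 6]
Compare positions:
  Node 0: index 1 -> 1 (same)
  Node 1: index 4 -> 4 (same)
  Node 2: index 0 -> 0 (same)
  Node 3: index 2 -> 2 (same)
  Node 4: index 5 -> 5 (same)
  Node 5: index 3 -> 3 (same)
  Node 6: index 6 -> 6 (same)
Nodes that changed position: none

Answer: none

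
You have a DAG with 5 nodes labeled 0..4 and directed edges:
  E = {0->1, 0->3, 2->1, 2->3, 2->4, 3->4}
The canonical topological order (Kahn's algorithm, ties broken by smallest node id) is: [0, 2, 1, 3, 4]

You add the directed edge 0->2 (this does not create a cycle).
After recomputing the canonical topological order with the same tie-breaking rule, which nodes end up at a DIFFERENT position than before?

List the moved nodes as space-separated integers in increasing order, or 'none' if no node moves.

Old toposort: [0, 2, 1, 3, 4]
Added edge 0->2
Recompute Kahn (smallest-id tiebreak):
  initial in-degrees: [0, 2, 1, 2, 2]
  ready (indeg=0): [0]
  pop 0: indeg[1]->1; indeg[2]->0; indeg[3]->1 | ready=[2] | order so far=[0]
  pop 2: indeg[1]->0; indeg[3]->0; indeg[4]->1 | ready=[1, 3] | order so far=[0, 2]
  pop 1: no out-edges | ready=[3] | order so far=[0, 2, 1]
  pop 3: indeg[4]->0 | ready=[4] | order so far=[0, 2, 1, 3]
  pop 4: no out-edges | ready=[] | order so far=[0, 2, 1, 3, 4]
New canonical toposort: [0, 2, 1, 3, 4]
Compare positions:
  Node 0: index 0 -> 0 (same)
  Node 1: index 2 -> 2 (same)
  Node 2: index 1 -> 1 (same)
  Node 3: index 3 -> 3 (same)
  Node 4: index 4 -> 4 (same)
Nodes that changed position: none

Answer: none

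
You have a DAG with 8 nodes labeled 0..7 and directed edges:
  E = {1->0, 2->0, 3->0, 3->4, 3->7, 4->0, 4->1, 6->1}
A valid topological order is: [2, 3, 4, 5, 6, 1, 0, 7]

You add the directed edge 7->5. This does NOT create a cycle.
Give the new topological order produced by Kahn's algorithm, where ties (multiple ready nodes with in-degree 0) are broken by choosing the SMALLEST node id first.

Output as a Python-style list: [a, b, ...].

Old toposort: [2, 3, 4, 5, 6, 1, 0, 7]
Added edge: 7->5
Position of 7 (7) > position of 5 (3). Must reorder: 7 must now come before 5.
Run Kahn's algorithm (break ties by smallest node id):
  initial in-degrees: [4, 2, 0, 0, 1, 1, 0, 1]
  ready (indeg=0): [2, 3, 6]
  pop 2: indeg[0]->3 | ready=[3, 6] | order so far=[2]
  pop 3: indeg[0]->2; indeg[4]->0; indeg[7]->0 | ready=[4, 6, 7] | order so far=[2, 3]
  pop 4: indeg[0]->1; indeg[1]->1 | ready=[6, 7] | order so far=[2, 3, 4]
  pop 6: indeg[1]->0 | ready=[1, 7] | order so far=[2, 3, 4, 6]
  pop 1: indeg[0]->0 | ready=[0, 7] | order so far=[2, 3, 4, 6, 1]
  pop 0: no out-edges | ready=[7] | order so far=[2, 3, 4, 6, 1, 0]
  pop 7: indeg[5]->0 | ready=[5] | order so far=[2, 3, 4, 6, 1, 0, 7]
  pop 5: no out-edges | ready=[] | order so far=[2, 3, 4, 6, 1, 0, 7, 5]
  Result: [2, 3, 4, 6, 1, 0, 7, 5]

Answer: [2, 3, 4, 6, 1, 0, 7, 5]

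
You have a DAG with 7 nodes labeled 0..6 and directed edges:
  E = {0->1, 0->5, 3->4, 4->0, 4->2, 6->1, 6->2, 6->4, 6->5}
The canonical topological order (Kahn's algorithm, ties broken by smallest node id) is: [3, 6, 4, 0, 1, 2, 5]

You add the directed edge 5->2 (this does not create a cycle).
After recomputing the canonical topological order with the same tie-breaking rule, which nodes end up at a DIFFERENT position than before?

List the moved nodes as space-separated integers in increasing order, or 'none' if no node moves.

Old toposort: [3, 6, 4, 0, 1, 2, 5]
Added edge 5->2
Recompute Kahn (smallest-id tiebreak):
  initial in-degrees: [1, 2, 3, 0, 2, 2, 0]
  ready (indeg=0): [3, 6]
  pop 3: indeg[4]->1 | ready=[6] | order so far=[3]
  pop 6: indeg[1]->1; indeg[2]->2; indeg[4]->0; indeg[5]->1 | ready=[4] | order so far=[3, 6]
  pop 4: indeg[0]->0; indeg[2]->1 | ready=[0] | order so far=[3, 6, 4]
  pop 0: indeg[1]->0; indeg[5]->0 | ready=[1, 5] | order so far=[3, 6, 4, 0]
  pop 1: no out-edges | ready=[5] | order so far=[3, 6, 4, 0, 1]
  pop 5: indeg[2]->0 | ready=[2] | order so far=[3, 6, 4, 0, 1, 5]
  pop 2: no out-edges | ready=[] | order so far=[3, 6, 4, 0, 1, 5, 2]
New canonical toposort: [3, 6, 4, 0, 1, 5, 2]
Compare positions:
  Node 0: index 3 -> 3 (same)
  Node 1: index 4 -> 4 (same)
  Node 2: index 5 -> 6 (moved)
  Node 3: index 0 -> 0 (same)
  Node 4: index 2 -> 2 (same)
  Node 5: index 6 -> 5 (moved)
  Node 6: index 1 -> 1 (same)
Nodes that changed position: 2 5

Answer: 2 5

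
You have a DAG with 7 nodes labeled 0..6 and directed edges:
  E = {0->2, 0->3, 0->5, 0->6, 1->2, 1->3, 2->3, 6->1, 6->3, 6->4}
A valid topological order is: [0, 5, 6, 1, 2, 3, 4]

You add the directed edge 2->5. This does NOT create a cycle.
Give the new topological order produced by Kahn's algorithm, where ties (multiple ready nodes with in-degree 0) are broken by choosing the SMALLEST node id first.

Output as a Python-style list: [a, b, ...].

Answer: [0, 6, 1, 2, 3, 4, 5]

Derivation:
Old toposort: [0, 5, 6, 1, 2, 3, 4]
Added edge: 2->5
Position of 2 (4) > position of 5 (1). Must reorder: 2 must now come before 5.
Run Kahn's algorithm (break ties by smallest node id):
  initial in-degrees: [0, 1, 2, 4, 1, 2, 1]
  ready (indeg=0): [0]
  pop 0: indeg[2]->1; indeg[3]->3; indeg[5]->1; indeg[6]->0 | ready=[6] | order so far=[0]
  pop 6: indeg[1]->0; indeg[3]->2; indeg[4]->0 | ready=[1, 4] | order so far=[0, 6]
  pop 1: indeg[2]->0; indeg[3]->1 | ready=[2, 4] | order so far=[0, 6, 1]
  pop 2: indeg[3]->0; indeg[5]->0 | ready=[3, 4, 5] | order so far=[0, 6, 1, 2]
  pop 3: no out-edges | ready=[4, 5] | order so far=[0, 6, 1, 2, 3]
  pop 4: no out-edges | ready=[5] | order so far=[0, 6, 1, 2, 3, 4]
  pop 5: no out-edges | ready=[] | order so far=[0, 6, 1, 2, 3, 4, 5]
  Result: [0, 6, 1, 2, 3, 4, 5]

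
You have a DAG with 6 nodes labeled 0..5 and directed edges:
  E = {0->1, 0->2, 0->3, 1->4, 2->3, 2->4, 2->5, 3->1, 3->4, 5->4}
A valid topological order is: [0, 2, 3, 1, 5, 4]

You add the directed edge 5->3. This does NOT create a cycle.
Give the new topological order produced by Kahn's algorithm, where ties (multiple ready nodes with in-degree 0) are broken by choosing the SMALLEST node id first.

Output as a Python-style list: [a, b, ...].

Old toposort: [0, 2, 3, 1, 5, 4]
Added edge: 5->3
Position of 5 (4) > position of 3 (2). Must reorder: 5 must now come before 3.
Run Kahn's algorithm (break ties by smallest node id):
  initial in-degrees: [0, 2, 1, 3, 4, 1]
  ready (indeg=0): [0]
  pop 0: indeg[1]->1; indeg[2]->0; indeg[3]->2 | ready=[2] | order so far=[0]
  pop 2: indeg[3]->1; indeg[4]->3; indeg[5]->0 | ready=[5] | order so far=[0, 2]
  pop 5: indeg[3]->0; indeg[4]->2 | ready=[3] | order so far=[0, 2, 5]
  pop 3: indeg[1]->0; indeg[4]->1 | ready=[1] | order so far=[0, 2, 5, 3]
  pop 1: indeg[4]->0 | ready=[4] | order so far=[0, 2, 5, 3, 1]
  pop 4: no out-edges | ready=[] | order so far=[0, 2, 5, 3, 1, 4]
  Result: [0, 2, 5, 3, 1, 4]

Answer: [0, 2, 5, 3, 1, 4]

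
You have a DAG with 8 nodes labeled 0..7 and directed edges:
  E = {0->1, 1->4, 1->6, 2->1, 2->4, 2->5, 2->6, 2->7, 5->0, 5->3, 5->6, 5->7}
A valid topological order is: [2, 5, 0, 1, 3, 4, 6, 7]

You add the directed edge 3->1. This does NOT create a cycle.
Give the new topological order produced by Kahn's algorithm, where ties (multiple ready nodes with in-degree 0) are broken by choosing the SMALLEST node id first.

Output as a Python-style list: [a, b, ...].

Answer: [2, 5, 0, 3, 1, 4, 6, 7]

Derivation:
Old toposort: [2, 5, 0, 1, 3, 4, 6, 7]
Added edge: 3->1
Position of 3 (4) > position of 1 (3). Must reorder: 3 must now come before 1.
Run Kahn's algorithm (break ties by smallest node id):
  initial in-degrees: [1, 3, 0, 1, 2, 1, 3, 2]
  ready (indeg=0): [2]
  pop 2: indeg[1]->2; indeg[4]->1; indeg[5]->0; indeg[6]->2; indeg[7]->1 | ready=[5] | order so far=[2]
  pop 5: indeg[0]->0; indeg[3]->0; indeg[6]->1; indeg[7]->0 | ready=[0, 3, 7] | order so far=[2, 5]
  pop 0: indeg[1]->1 | ready=[3, 7] | order so far=[2, 5, 0]
  pop 3: indeg[1]->0 | ready=[1, 7] | order so far=[2, 5, 0, 3]
  pop 1: indeg[4]->0; indeg[6]->0 | ready=[4, 6, 7] | order so far=[2, 5, 0, 3, 1]
  pop 4: no out-edges | ready=[6, 7] | order so far=[2, 5, 0, 3, 1, 4]
  pop 6: no out-edges | ready=[7] | order so far=[2, 5, 0, 3, 1, 4, 6]
  pop 7: no out-edges | ready=[] | order so far=[2, 5, 0, 3, 1, 4, 6, 7]
  Result: [2, 5, 0, 3, 1, 4, 6, 7]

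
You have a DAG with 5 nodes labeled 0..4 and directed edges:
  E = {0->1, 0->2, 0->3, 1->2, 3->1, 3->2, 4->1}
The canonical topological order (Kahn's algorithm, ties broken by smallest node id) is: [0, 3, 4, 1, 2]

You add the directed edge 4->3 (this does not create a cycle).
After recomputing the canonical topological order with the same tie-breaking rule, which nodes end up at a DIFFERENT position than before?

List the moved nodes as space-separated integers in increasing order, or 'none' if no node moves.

Old toposort: [0, 3, 4, 1, 2]
Added edge 4->3
Recompute Kahn (smallest-id tiebreak):
  initial in-degrees: [0, 3, 3, 2, 0]
  ready (indeg=0): [0, 4]
  pop 0: indeg[1]->2; indeg[2]->2; indeg[3]->1 | ready=[4] | order so far=[0]
  pop 4: indeg[1]->1; indeg[3]->0 | ready=[3] | order so far=[0, 4]
  pop 3: indeg[1]->0; indeg[2]->1 | ready=[1] | order so far=[0, 4, 3]
  pop 1: indeg[2]->0 | ready=[2] | order so far=[0, 4, 3, 1]
  pop 2: no out-edges | ready=[] | order so far=[0, 4, 3, 1, 2]
New canonical toposort: [0, 4, 3, 1, 2]
Compare positions:
  Node 0: index 0 -> 0 (same)
  Node 1: index 3 -> 3 (same)
  Node 2: index 4 -> 4 (same)
  Node 3: index 1 -> 2 (moved)
  Node 4: index 2 -> 1 (moved)
Nodes that changed position: 3 4

Answer: 3 4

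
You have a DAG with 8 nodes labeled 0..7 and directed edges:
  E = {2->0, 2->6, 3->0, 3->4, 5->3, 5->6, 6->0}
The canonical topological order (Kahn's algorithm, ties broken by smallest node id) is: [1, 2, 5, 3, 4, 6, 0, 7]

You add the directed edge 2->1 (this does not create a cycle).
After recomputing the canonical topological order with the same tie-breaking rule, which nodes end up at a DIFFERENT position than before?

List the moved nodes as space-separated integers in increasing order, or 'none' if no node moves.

Answer: 1 2

Derivation:
Old toposort: [1, 2, 5, 3, 4, 6, 0, 7]
Added edge 2->1
Recompute Kahn (smallest-id tiebreak):
  initial in-degrees: [3, 1, 0, 1, 1, 0, 2, 0]
  ready (indeg=0): [2, 5, 7]
  pop 2: indeg[0]->2; indeg[1]->0; indeg[6]->1 | ready=[1, 5, 7] | order so far=[2]
  pop 1: no out-edges | ready=[5, 7] | order so far=[2, 1]
  pop 5: indeg[3]->0; indeg[6]->0 | ready=[3, 6, 7] | order so far=[2, 1, 5]
  pop 3: indeg[0]->1; indeg[4]->0 | ready=[4, 6, 7] | order so far=[2, 1, 5, 3]
  pop 4: no out-edges | ready=[6, 7] | order so far=[2, 1, 5, 3, 4]
  pop 6: indeg[0]->0 | ready=[0, 7] | order so far=[2, 1, 5, 3, 4, 6]
  pop 0: no out-edges | ready=[7] | order so far=[2, 1, 5, 3, 4, 6, 0]
  pop 7: no out-edges | ready=[] | order so far=[2, 1, 5, 3, 4, 6, 0, 7]
New canonical toposort: [2, 1, 5, 3, 4, 6, 0, 7]
Compare positions:
  Node 0: index 6 -> 6 (same)
  Node 1: index 0 -> 1 (moved)
  Node 2: index 1 -> 0 (moved)
  Node 3: index 3 -> 3 (same)
  Node 4: index 4 -> 4 (same)
  Node 5: index 2 -> 2 (same)
  Node 6: index 5 -> 5 (same)
  Node 7: index 7 -> 7 (same)
Nodes that changed position: 1 2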